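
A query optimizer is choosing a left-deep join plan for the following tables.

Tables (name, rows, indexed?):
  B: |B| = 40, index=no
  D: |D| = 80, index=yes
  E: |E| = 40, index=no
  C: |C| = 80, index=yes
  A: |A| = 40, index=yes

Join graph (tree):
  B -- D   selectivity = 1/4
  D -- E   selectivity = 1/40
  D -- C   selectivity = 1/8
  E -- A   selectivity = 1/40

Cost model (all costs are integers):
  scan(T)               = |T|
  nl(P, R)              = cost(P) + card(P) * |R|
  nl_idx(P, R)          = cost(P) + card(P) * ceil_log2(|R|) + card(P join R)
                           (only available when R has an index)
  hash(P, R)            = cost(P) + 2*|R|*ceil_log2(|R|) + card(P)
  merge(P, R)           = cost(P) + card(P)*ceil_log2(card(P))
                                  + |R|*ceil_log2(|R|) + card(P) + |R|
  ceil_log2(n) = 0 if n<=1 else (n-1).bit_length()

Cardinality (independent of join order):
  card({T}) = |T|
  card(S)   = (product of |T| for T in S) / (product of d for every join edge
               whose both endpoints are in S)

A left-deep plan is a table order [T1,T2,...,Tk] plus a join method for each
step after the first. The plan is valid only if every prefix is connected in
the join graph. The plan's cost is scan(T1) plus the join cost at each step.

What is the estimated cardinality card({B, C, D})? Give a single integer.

8000

Tables in S: B(40), C(80), D(80)
Edges inside S: B-D(d=4), D-C(d=8)
numerator = 40 * 80 * 80 = 256000
denominator = 4 * 8 = 32
card(S) = 256000 / 32 = 8000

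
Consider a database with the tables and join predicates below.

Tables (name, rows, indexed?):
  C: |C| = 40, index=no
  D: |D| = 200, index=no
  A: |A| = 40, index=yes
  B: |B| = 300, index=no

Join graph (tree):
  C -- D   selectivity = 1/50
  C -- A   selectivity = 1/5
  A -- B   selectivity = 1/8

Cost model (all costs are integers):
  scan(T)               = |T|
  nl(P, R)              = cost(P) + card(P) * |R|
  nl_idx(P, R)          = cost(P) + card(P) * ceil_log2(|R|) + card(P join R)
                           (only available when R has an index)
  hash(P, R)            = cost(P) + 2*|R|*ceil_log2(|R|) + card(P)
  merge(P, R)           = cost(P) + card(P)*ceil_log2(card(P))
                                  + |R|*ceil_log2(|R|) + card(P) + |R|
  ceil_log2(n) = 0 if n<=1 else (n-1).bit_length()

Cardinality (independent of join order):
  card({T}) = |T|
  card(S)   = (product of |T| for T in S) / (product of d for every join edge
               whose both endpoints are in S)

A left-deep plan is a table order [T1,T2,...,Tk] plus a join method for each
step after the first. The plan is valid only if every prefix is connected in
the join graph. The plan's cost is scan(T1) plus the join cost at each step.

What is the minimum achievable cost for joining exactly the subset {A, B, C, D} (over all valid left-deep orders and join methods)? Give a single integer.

8200

Selinger DP over subsets of {A,B,C,D}:
  {C}: scan cost=40, card=40
  {D}: scan cost=200, card=200
  {A}: scan cost=40, card=40
  {B}: scan cost=300, card=300
  {CD}: card=160; try (C,hash)→880, (D,merge)→2120, (C,merge)→2280, (D,hash)→3280, (D,nl)→8040, (C,nl)→8200; best=880 via (C,hash)
  {AC}: card=320; try (C,hash)→560, (A,hash)→560, (C,merge)→600, (A,merge)→600, (A,nl_idx)→600, (C,nl)→1640 …(+1); best=560 via (C,hash)
  {AB}: card=1500; try (A,hash)→1080, (B,merge)→3320, (A,merge)→3580, (A,nl_idx)→3600, (B,hash)→5480, (B,nl)→12040 …(+1); best=1080 via (A,hash)
  {ACD}: card=1280; try (A,hash)→1520, (A,merge)→2600, (A,nl_idx)→3120, (D,hash)→4080, (D,merge)→5560, (A,nl)→7280 …(+1); best=1520 via (A,hash)
  {ABC}: card=12000; try (C,hash)→3060, (B,hash)→6280, (B,merge)→6760, (C,merge)→19360, (C,nl)→61080, (B,nl)→96560; best=3060 via (C,hash)
  {ABCD}: card=48000; try (B,hash)→8200, (D,hash)→18260, (B,merge)→19880, (D,merge)→184860, (B,nl)→385520, (D,nl)→2403060; best=8200 via (B,hash)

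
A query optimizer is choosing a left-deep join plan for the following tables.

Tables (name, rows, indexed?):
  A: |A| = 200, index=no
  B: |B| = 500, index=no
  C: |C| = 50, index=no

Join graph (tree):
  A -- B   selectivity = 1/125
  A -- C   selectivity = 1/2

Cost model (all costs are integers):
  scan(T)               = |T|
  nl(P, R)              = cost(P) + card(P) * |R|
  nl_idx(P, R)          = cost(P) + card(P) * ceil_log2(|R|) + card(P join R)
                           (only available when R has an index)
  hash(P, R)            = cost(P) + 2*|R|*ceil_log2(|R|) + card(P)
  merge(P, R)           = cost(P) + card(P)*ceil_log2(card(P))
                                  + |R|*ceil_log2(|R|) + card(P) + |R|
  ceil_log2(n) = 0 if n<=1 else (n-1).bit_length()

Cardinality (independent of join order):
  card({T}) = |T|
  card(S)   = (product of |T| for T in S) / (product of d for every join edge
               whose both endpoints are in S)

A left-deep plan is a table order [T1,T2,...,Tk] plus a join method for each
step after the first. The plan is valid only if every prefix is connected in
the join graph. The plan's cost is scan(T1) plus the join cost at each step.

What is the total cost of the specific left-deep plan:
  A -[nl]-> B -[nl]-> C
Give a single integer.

step 1: scan A: cost=200, card=200
step 2: join B via nl
    card(P join B) = 200*500/(125) = 800
    cost = 200 + 200*500 = 100200
step 3: join C via nl
    card(P join C) = 800*50/(2) = 20000
    cost = 100200 + 800*50 = 140200

140200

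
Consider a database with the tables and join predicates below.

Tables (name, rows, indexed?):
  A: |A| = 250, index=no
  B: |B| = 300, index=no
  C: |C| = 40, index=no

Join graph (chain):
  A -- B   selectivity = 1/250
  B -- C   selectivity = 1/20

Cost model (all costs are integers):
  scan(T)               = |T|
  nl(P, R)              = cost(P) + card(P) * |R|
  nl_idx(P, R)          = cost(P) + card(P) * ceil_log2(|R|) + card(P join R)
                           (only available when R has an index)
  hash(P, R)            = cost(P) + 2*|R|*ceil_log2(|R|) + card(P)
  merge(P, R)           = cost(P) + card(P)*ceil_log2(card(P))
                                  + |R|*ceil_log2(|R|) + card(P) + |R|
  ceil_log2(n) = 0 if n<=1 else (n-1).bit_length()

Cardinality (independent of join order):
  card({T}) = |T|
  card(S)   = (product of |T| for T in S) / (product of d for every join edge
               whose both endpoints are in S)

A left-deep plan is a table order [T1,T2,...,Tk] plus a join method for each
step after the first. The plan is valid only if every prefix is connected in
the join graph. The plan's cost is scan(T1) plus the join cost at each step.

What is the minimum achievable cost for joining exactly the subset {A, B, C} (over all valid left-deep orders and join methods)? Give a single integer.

5380

Selinger DP over subsets of {A,B,C}:
  {A}: scan cost=250, card=250
  {B}: scan cost=300, card=300
  {C}: scan cost=40, card=40
  {AB}: card=300; try (A,hash)→4600, (B,merge)→5500, (A,merge)→5550, (B,hash)→5900, (B,nl)→75250, (A,nl)→75300; best=4600 via (A,hash)
  {BC}: card=600; try (C,hash)→1080, (B,merge)→3320, (C,merge)→3580, (B,hash)→5480, (B,nl)→12040, (C,nl)→12300; best=1080 via (C,hash)
  {ABC}: card=600; try (C,hash)→5380, (A,hash)→5680, (C,merge)→7880, (A,merge)→9930, (C,nl)→16600, (A,nl)→151080; best=5380 via (C,hash)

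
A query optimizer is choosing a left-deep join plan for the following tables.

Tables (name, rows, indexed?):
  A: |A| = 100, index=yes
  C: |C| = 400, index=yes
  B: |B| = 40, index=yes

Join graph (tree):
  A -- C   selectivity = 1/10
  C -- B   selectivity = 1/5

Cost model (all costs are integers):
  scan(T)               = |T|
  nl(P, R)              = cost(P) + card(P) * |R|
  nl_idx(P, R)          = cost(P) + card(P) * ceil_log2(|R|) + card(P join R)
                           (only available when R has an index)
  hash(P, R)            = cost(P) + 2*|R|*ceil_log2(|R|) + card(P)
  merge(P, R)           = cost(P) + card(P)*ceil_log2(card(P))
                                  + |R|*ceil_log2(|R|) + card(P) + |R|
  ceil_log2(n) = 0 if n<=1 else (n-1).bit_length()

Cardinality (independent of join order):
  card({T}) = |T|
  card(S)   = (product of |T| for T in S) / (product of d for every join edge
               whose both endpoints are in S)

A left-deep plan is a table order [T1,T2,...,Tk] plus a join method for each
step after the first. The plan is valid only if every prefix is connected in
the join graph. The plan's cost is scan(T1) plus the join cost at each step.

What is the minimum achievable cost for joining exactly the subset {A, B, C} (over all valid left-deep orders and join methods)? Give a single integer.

5880

Selinger DP over subsets of {A,B,C}:
  {A}: scan cost=100, card=100
  {C}: scan cost=400, card=400
  {B}: scan cost=40, card=40
  {AC}: card=4000; try (A,hash)→2200, (C,merge)→4900, (C,nl_idx)→5000, (A,merge)→5200, (A,nl_idx)→7200, (C,hash)→7400 …(+2); best=2200 via (A,hash)
  {BC}: card=3200; try (B,hash)→1280, (C,nl_idx)→3600, (C,merge)→4320, (B,merge)→4680, (B,nl_idx)→6000, (C,hash)→7280 …(+2); best=1280 via (B,hash)
  {ABC}: card=32000; try (A,hash)→5880, (B,hash)→6680, (A,merge)→43680, (B,merge)→54480, (A,nl_idx)→55680, (B,nl_idx)→58200 …(+2); best=5880 via (A,hash)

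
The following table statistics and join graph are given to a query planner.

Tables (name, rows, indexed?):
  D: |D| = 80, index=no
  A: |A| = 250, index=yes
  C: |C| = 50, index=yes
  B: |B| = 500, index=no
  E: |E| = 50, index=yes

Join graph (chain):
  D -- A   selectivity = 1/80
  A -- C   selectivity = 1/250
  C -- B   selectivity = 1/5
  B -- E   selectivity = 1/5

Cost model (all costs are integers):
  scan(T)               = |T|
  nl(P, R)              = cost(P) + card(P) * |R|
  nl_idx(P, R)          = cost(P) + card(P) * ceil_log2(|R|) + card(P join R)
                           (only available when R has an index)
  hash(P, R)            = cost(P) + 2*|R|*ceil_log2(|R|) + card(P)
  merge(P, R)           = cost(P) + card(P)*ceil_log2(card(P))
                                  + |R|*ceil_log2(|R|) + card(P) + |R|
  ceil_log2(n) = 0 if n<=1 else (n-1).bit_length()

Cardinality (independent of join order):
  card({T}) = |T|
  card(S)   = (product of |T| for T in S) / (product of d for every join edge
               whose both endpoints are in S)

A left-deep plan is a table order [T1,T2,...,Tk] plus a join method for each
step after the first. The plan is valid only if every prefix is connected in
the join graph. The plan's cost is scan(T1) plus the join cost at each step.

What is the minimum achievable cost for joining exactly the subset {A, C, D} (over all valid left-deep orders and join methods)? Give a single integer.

1490

Selinger DP over subsets of {A,C,D}:
  {D}: scan cost=80, card=80
  {A}: scan cost=250, card=250
  {C}: scan cost=50, card=50
  {AD}: card=250; try (A,nl_idx)→970, (D,hash)→1620, (A,merge)→2970, (D,merge)→3140, (A,hash)→4160, (A,nl)→20080 …(+1); best=970 via (A,nl_idx)
  {AC}: card=50; try (A,nl_idx)→500, (C,hash)→1100, (C,nl_idx)→1800, (A,merge)→2650, (C,merge)→2850, (A,hash)→4100 …(+2); best=500 via (A,nl_idx)
  {ACD}: card=50; try (D,merge)→1490, (D,hash)→1670, (C,hash)→1820, (C,nl_idx)→2520, (C,merge)→3570, (D,nl)→4500 …(+1); best=1490 via (D,merge)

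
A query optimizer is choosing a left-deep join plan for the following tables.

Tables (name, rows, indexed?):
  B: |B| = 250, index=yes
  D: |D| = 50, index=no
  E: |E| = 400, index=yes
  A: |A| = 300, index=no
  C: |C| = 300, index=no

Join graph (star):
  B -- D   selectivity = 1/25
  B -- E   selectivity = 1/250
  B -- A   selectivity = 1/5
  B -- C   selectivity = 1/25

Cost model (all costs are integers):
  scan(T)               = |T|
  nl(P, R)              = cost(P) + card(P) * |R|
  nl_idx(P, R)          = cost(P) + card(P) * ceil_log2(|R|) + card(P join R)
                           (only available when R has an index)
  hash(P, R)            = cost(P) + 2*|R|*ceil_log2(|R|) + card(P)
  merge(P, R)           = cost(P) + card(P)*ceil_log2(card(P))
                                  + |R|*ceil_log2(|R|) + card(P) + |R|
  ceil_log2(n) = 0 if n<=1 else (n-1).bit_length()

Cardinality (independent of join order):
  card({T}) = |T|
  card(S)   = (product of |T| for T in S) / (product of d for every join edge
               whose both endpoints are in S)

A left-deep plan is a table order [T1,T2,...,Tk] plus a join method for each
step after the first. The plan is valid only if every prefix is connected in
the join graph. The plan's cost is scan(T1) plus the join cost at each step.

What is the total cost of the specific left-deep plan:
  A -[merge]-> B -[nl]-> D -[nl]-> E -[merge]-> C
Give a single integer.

step 1: scan A: cost=300, card=300
step 2: join B via merge
    card(P join B) = 300*250/(5) = 15000
    cost = 300 + 300*9 + 250*8 + 300 + 250 = 5550
step 3: join D via nl
    card(P join D) = 15000*50/(25) = 30000
    cost = 5550 + 15000*50 = 755550
step 4: join E via nl
    card(P join E) = 30000*400/(250) = 48000
    cost = 755550 + 30000*400 = 12755550
step 5: join C via merge
    card(P join C) = 48000*300/(25) = 576000
    cost = 12755550 + 48000*16 + 300*9 + 48000 + 300 = 13574550

13574550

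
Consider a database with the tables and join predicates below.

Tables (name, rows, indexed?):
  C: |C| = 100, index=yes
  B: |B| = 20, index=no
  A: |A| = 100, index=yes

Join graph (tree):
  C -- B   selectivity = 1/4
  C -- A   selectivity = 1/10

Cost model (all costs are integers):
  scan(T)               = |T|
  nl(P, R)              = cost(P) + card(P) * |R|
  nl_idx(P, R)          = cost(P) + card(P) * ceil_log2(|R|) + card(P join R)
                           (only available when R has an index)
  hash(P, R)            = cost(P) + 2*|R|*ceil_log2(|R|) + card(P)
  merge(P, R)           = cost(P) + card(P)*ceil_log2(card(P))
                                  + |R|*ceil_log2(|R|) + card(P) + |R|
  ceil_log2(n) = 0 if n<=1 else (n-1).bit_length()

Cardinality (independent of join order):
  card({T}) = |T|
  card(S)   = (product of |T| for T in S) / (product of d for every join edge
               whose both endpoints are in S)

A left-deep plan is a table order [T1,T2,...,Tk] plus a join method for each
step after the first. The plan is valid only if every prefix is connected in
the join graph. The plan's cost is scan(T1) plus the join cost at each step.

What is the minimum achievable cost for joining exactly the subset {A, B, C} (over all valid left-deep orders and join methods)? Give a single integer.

Selinger DP over subsets of {A,B,C}:
  {C}: scan cost=100, card=100
  {B}: scan cost=20, card=20
  {A}: scan cost=100, card=100
  {BC}: card=500; try (B,hash)→400, (C,nl_idx)→660, (C,merge)→940, (B,merge)→1020, (C,hash)→1440, (C,nl)→2020 …(+1); best=400 via (B,hash)
  {AC}: card=1000; try (C,hash)→1600, (A,hash)→1600, (C,merge)→1700, (A,merge)→1700, (C,nl_idx)→1800, (A,nl_idx)→1800 …(+2); best=1600 via (C,hash)
  {ABC}: card=5000; try (A,hash)→2300, (B,hash)→2800, (A,merge)→6200, (A,nl_idx)→8900, (B,merge)→12720, (B,nl)→21600 …(+1); best=2300 via (A,hash)

2300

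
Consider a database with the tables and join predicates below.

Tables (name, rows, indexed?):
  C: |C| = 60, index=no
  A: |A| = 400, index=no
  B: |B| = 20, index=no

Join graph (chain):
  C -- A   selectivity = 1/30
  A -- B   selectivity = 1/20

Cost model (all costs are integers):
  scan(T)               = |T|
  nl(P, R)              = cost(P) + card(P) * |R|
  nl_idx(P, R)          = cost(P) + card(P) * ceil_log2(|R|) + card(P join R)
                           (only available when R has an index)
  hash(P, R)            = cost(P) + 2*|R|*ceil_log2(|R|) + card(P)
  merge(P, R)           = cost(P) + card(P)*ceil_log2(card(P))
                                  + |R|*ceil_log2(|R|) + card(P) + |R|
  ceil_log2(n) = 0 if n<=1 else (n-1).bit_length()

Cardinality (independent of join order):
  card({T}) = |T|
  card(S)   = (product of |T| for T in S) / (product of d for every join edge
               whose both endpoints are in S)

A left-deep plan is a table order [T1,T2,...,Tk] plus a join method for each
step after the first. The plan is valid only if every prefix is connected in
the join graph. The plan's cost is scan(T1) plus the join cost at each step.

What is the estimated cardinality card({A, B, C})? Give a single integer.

800

Tables in S: A(400), B(20), C(60)
Edges inside S: C-A(d=30), A-B(d=20)
numerator = 400 * 20 * 60 = 480000
denominator = 30 * 20 = 600
card(S) = 480000 / 600 = 800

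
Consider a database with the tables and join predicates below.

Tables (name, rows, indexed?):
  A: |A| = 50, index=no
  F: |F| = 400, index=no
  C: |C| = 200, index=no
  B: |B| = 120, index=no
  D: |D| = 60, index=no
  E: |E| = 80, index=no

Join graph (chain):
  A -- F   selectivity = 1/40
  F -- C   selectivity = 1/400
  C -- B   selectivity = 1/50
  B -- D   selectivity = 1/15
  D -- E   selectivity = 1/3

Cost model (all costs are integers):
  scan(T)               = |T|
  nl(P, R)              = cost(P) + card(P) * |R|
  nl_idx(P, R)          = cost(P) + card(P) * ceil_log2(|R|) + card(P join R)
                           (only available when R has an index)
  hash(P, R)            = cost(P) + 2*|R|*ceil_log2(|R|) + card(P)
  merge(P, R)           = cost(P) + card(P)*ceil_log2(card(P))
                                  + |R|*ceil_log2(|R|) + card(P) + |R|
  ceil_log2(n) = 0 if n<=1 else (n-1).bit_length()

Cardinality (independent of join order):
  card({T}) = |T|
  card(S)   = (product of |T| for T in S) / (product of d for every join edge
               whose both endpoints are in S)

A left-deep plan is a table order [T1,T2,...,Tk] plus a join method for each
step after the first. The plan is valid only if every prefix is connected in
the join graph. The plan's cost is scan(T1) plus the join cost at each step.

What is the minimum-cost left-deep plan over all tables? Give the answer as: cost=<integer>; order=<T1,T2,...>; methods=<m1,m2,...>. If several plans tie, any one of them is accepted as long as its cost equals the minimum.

cost=11570; order=F,C,A,B,D,E; methods=hash,hash,hash,hash,hash

Selinger DP (subsets sized 1..n):
  {A}: scan cost=50, card=50
  {F}: scan cost=400, card=400
  {C}: scan cost=200, card=200
  {B}: scan cost=120, card=120
  {D}: scan cost=60, card=60
  {E}: scan cost=80, card=80
  {AF}: card=500; try (A,hash)→1400, (F,merge)→4400, (A,merge)→4750, (F,hash)→7300, (F,nl)→20050, (A,nl)→20400; best=1400 via (A,hash)
  {CF}: card=200; try (C,hash)→4000, (F,merge)→6000, (C,merge)→6200, (F,hash)→7600, (F,nl)→80200, (C,nl)→80400; best=4000 via (C,hash)
  {BC}: card=480; try (B,hash)→2080, (C,merge)→2880, (B,merge)→2960, (C,hash)→3440, (C,nl)→24120, (B,nl)→24200; best=2080 via (B,hash)
  {BD}: card=480; try (D,hash)→960, (B,merge)→1440, (D,merge)→1500, (B,hash)→1800, (B,nl)→7260, (D,nl)→7320; best=960 via (D,hash)
  {DE}: card=1600; try (D,hash)→880, (E,merge)→1120, (D,merge)→1140, (E,hash)→1240, (E,nl)→4860, (D,nl)→4880; best=880 via (D,hash)
  {ACF}: card=250; try (A,hash)→4800, (C,hash)→5100, (A,merge)→6150, (C,merge)→8200, (A,nl)→14000, (C,nl)→101400; best=4800 via (A,hash)
  {BCF}: card=480; try (B,hash)→5880, (B,merge)→6760, (F,hash)→9760, (F,merge)→10880, (B,nl)→28000, (F,nl)→194080; best=5880 via (B,hash)
  {BCD}: card=1920; try (D,hash)→3280, (C,hash)→4640, (D,merge)→7300, (C,merge)→7560, (D,nl)→30880, (C,nl)→96960; best=3280 via (D,hash)
  {BDE}: card=12800; try (E,hash)→2560, (B,hash)→4160, (E,merge)→6400, (B,merge)→21040, (E,nl)→39360, (B,nl)→192880; best=2560 via (E,hash)
  {ABCF}: card=600; try (B,hash)→6730, (A,hash)→6960, (B,merge)→8010, (A,merge)→11030, (A,nl)→29880, (B,nl)→34800; best=6730 via (B,hash)
  {BCDF}: card=1920; try (D,hash)→7080, (D,merge)→11100, (F,hash)→12400, (F,merge)→30320, (D,nl)→34680, (F,nl)→771280; best=7080 via (D,hash)
  {BCDE}: card=51200; try (E,hash)→6320, (C,hash)→18560, (E,merge)→26960, (E,nl)→156880, (C,merge)→196360, (C,nl)→2562560; best=6320 via (E,hash)
  {ABCDF}: card=2400; try (D,hash)→8050, (A,hash)→9600, (D,merge)→13750, (A,merge)→30470, (D,nl)→42730, (A,nl)→103080; best=8050 via (D,hash)
  {BCDEF}: card=51200; try (E,hash)→10120, (E,merge)→30760, (F,hash)→64720, (E,nl)→160680, (F,merge)→880720, (F,nl)→20486320; best=10120 via (E,hash)
  {ABCDEF}: card=64000; try (E,hash)→11570, (E,merge)→39890, (A,hash)→61920, (E,nl)→200050, (A,merge)→880870, (A,nl)→2570120; best=11570 via (E,hash)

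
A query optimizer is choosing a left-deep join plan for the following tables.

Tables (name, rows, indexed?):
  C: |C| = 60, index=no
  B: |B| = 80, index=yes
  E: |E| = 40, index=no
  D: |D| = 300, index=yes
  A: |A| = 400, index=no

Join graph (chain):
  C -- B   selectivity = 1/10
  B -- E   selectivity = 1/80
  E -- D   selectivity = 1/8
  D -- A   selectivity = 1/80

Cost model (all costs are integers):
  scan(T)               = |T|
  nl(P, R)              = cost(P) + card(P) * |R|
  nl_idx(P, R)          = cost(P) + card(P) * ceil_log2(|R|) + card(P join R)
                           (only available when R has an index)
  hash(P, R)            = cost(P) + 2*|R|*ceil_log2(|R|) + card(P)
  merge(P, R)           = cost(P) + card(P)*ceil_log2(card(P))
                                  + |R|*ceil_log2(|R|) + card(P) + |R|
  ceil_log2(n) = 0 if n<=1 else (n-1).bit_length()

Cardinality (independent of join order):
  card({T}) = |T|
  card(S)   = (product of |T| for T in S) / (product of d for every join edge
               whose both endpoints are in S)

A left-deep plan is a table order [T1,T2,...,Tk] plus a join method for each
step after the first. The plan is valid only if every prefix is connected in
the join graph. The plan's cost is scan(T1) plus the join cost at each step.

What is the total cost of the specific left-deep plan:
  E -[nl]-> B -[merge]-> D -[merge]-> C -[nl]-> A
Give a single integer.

3624940

step 1: scan E: cost=40, card=40
step 2: join B via nl
    card(P join B) = 40*80/(80) = 40
    cost = 40 + 40*80 = 3240
step 3: join D via merge
    card(P join D) = 40*300/(8) = 1500
    cost = 3240 + 40*6 + 300*9 + 40 + 300 = 6520
step 4: join C via merge
    card(P join C) = 1500*60/(10) = 9000
    cost = 6520 + 1500*11 + 60*6 + 1500 + 60 = 24940
step 5: join A via nl
    card(P join A) = 9000*400/(80) = 45000
    cost = 24940 + 9000*400 = 3624940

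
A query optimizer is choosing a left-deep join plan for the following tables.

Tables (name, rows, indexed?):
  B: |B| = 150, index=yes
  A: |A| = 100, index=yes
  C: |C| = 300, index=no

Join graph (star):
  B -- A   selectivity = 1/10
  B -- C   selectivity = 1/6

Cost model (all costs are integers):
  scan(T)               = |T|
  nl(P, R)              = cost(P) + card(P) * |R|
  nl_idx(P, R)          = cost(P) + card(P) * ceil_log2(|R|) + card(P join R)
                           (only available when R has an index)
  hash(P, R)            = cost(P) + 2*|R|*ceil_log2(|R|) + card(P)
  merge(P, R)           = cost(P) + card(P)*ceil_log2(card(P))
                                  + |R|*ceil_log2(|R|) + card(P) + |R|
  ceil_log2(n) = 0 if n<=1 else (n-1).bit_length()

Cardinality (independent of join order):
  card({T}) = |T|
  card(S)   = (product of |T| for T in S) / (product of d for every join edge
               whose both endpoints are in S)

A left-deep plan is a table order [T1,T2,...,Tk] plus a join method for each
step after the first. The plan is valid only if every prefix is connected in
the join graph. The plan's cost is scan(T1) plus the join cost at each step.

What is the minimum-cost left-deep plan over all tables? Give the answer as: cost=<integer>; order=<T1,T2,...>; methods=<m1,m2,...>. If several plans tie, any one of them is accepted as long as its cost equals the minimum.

Selinger DP (subsets sized 1..n):
  {B}: scan cost=150, card=150
  {A}: scan cost=100, card=100
  {C}: scan cost=300, card=300
  {AB}: card=1500; try (A,hash)→1700, (B,merge)→2250, (A,merge)→2300, (B,nl_idx)→2400, (B,hash)→2600, (A,nl_idx)→2700 …(+2); best=1700 via (A,hash)
  {BC}: card=7500; try (B,hash)→3000, (C,merge)→4500, (B,merge)→4650, (C,hash)→5700, (B,nl_idx)→10200, (C,nl)→45150 …(+1); best=3000 via (B,hash)
  {ABC}: card=75000; try (C,hash)→8600, (A,hash)→11900, (C,merge)→22700, (A,merge)→108800, (A,nl_idx)→130500, (C,nl)→451700 …(+1); best=8600 via (C,hash)

cost=8600; order=B,A,C; methods=hash,hash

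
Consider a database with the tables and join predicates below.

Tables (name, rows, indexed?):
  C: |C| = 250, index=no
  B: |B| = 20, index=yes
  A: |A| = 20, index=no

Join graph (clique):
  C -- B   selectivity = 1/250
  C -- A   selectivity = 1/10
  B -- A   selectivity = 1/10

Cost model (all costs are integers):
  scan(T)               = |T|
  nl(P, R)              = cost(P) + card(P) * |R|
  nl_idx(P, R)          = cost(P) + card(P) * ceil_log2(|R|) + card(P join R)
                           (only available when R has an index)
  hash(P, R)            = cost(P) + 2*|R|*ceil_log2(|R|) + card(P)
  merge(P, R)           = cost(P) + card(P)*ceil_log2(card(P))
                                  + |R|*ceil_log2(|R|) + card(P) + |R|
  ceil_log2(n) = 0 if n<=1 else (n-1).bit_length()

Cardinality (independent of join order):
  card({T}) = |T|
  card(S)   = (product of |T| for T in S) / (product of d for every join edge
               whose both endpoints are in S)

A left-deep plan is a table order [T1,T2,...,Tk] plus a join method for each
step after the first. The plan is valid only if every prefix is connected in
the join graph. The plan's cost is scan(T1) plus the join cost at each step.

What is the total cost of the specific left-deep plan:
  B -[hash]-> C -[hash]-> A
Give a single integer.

step 1: scan B: cost=20, card=20
step 2: join C via hash
    card(P join C) = 20*250/(250) = 20
    cost = 20 + 2*250*8 + 20 = 4040
step 3: join A via hash
    card(P join A) = 20*20/(10*10) = 4
    cost = 4040 + 2*20*5 + 20 = 4260

4260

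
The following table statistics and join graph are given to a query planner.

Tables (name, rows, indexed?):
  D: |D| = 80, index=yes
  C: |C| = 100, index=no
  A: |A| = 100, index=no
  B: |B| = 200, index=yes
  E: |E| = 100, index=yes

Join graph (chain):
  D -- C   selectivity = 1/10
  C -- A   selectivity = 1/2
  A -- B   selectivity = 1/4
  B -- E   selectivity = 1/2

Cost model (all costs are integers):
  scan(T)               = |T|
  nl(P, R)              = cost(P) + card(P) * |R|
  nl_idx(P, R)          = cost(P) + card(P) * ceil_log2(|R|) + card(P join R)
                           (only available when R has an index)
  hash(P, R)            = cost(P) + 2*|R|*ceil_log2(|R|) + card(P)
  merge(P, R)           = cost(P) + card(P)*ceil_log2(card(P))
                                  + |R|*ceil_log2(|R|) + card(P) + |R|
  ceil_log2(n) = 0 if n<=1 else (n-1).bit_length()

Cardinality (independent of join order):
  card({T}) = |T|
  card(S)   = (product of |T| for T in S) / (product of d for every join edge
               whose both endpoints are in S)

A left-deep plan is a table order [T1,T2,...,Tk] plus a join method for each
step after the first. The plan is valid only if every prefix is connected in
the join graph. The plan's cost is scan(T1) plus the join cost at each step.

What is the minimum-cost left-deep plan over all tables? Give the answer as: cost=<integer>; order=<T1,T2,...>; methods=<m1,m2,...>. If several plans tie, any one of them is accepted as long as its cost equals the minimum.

cost=2048120; order=C,D,A,B,E; methods=hash,hash,hash,hash

Selinger DP (subsets sized 1..n):
  {D}: scan cost=80, card=80
  {C}: scan cost=100, card=100
  {A}: scan cost=100, card=100
  {B}: scan cost=200, card=200
  {E}: scan cost=100, card=100
  {CD}: card=800; try (D,hash)→1320, (C,merge)→1520, (D,merge)→1540, (C,hash)→1560, (D,nl_idx)→1600, (C,nl)→8080 …(+1); best=1320 via (D,hash)
  {AC}: card=5000; try (C,hash)→1600, (A,hash)→1600, (C,merge)→1700, (A,merge)→1700, (C,nl)→10100, (A,nl)→10100; best=1600 via (C,hash)
  {AB}: card=5000; try (A,hash)→1800, (B,merge)→2700, (A,merge)→2800, (B,hash)→3400, (B,nl_idx)→5900, (B,nl)→20100 …(+1); best=1800 via (A,hash)
  {BE}: card=10000; try (E,hash)→1800, (B,merge)→2700, (E,merge)→2800, (B,hash)→3400, (B,nl_idx)→10900, (E,nl_idx)→11600 …(+2); best=1800 via (E,hash)
  {ACD}: card=40000; try (A,hash)→3520, (D,hash)→7720, (A,merge)→10920, (D,merge)→72240, (D,nl_idx)→76600, (A,nl)→81320 …(+1); best=3520 via (A,hash)
  {ABC}: card=250000; try (C,hash)→8200, (B,hash)→9800, (C,merge)→72600, (B,merge)→73400, (B,nl_idx)→291600, (C,nl)→501800 …(+1); best=8200 via (C,hash)
  {ABE}: card=250000; try (E,hash)→8200, (A,hash)→13200, (E,merge)→72600, (A,merge)→152600, (E,nl_idx)→286800, (E,nl)→501800 …(+1); best=8200 via (E,hash)
  {ABCD}: card=2000000; try (B,hash)→46720, (D,hash)→259320, (B,merge)→685320, (B,nl_idx)→2323520, (D,nl_idx)→3758200, (D,merge)→4758840 …(+2); best=46720 via (B,hash)
  {ABCE}: card=12500000; try (E,hash)→259600, (C,hash)→259600, (E,merge)→4759000, (C,merge)→4759000, (E,nl_idx)→14258200, (E,nl)→25008200 …(+1); best=259600 via (E,hash)
  {ABCDE}: card=100000000; try (E,hash)→2048120, (D,hash)→12760720, (E,merge)→44047520, (E,nl_idx)→114046720, (D,nl_idx)→187759600, (E,nl)→200046720 …(+2); best=2048120 via (E,hash)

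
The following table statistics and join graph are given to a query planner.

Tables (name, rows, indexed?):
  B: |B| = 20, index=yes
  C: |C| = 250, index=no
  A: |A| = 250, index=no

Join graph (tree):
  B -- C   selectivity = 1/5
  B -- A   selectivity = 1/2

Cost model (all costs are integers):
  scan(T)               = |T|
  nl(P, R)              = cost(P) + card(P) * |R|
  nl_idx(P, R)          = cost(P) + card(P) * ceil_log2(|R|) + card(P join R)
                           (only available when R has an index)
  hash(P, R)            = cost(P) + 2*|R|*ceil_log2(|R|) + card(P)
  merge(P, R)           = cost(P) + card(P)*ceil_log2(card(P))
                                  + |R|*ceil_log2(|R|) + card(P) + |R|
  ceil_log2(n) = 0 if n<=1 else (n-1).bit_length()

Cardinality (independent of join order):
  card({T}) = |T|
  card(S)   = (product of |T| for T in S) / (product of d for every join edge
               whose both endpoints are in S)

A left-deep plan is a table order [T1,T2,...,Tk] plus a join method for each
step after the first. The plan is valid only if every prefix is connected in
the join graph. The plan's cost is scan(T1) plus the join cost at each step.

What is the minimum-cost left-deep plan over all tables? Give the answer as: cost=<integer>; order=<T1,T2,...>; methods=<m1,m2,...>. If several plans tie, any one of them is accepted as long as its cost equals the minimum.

Selinger DP (subsets sized 1..n):
  {B}: scan cost=20, card=20
  {C}: scan cost=250, card=250
  {A}: scan cost=250, card=250
  {BC}: card=1000; try (B,hash)→700, (C,merge)→2390, (B,nl_idx)→2500, (B,merge)→2620, (C,hash)→4040, (C,nl)→5020 …(+1); best=700 via (B,hash)
  {AB}: card=2500; try (B,hash)→700, (A,merge)→2390, (B,merge)→2620, (B,nl_idx)→4000, (A,hash)→4040, (A,nl)→5020 …(+1); best=700 via (B,hash)
  {ABC}: card=125000; try (A,hash)→5700, (C,hash)→7200, (A,merge)→13950, (C,merge)→35450, (A,nl)→250700, (C,nl)→625700; best=5700 via (A,hash)

cost=5700; order=C,B,A; methods=hash,hash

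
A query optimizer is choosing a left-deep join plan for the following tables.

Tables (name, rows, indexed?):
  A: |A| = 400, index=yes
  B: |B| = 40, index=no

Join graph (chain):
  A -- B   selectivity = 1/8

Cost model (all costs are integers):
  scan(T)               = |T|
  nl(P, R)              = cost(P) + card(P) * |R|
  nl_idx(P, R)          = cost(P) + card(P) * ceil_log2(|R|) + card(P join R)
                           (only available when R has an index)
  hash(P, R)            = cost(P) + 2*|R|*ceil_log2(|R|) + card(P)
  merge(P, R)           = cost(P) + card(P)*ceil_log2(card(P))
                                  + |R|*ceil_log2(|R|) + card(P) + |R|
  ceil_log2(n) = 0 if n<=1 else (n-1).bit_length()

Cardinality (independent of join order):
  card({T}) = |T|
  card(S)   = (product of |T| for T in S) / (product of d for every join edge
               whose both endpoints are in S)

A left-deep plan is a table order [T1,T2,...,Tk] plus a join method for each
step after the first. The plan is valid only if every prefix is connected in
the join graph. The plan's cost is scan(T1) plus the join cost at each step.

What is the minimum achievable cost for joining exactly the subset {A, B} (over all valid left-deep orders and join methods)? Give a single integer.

Selinger DP over subsets of {A,B}:
  {A}: scan cost=400, card=400
  {B}: scan cost=40, card=40
  {AB}: card=2000; try (B,hash)→1280, (A,nl_idx)→2400, (A,merge)→4320, (B,merge)→4680, (A,hash)→7280, (A,nl)→16040 …(+1); best=1280 via (B,hash)

1280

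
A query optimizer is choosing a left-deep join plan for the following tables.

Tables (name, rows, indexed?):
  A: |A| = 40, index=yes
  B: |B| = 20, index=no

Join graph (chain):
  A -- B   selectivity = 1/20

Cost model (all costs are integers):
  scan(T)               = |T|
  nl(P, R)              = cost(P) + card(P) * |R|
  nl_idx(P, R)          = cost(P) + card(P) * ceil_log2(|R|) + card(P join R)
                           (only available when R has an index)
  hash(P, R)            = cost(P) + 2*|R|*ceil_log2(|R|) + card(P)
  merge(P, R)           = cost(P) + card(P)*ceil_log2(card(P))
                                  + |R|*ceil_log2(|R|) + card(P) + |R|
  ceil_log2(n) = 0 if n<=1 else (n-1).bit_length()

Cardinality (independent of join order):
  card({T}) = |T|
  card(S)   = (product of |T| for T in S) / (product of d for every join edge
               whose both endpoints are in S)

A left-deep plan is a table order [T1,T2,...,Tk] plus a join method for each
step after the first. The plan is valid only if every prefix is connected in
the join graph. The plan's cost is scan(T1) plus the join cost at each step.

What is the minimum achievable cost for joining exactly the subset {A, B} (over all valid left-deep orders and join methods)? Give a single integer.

Selinger DP over subsets of {A,B}:
  {A}: scan cost=40, card=40
  {B}: scan cost=20, card=20
  {AB}: card=40; try (A,nl_idx)→180, (B,hash)→280, (A,merge)→420, (B,merge)→440, (A,hash)→520, (A,nl)→820 …(+1); best=180 via (A,nl_idx)

180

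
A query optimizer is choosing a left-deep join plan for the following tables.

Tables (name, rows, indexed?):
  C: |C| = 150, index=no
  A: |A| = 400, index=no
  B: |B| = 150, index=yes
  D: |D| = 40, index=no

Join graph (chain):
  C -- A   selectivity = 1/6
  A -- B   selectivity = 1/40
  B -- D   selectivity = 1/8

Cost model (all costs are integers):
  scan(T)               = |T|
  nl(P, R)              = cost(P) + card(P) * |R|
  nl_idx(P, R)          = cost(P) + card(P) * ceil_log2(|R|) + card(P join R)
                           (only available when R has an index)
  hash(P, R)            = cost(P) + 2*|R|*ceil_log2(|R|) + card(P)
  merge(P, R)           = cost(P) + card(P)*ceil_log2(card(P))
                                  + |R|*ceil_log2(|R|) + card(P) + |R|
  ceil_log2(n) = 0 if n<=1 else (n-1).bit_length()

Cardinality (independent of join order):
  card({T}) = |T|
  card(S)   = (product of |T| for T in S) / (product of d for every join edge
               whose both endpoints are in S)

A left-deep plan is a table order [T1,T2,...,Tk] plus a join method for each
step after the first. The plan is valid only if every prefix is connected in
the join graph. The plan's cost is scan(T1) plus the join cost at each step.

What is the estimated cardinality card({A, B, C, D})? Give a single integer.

Tables in S: A(400), B(150), C(150), D(40)
Edges inside S: C-A(d=6), A-B(d=40), B-D(d=8)
numerator = 400 * 150 * 150 * 40 = 360000000
denominator = 6 * 40 * 8 = 1920
card(S) = 360000000 / 1920 = 187500

187500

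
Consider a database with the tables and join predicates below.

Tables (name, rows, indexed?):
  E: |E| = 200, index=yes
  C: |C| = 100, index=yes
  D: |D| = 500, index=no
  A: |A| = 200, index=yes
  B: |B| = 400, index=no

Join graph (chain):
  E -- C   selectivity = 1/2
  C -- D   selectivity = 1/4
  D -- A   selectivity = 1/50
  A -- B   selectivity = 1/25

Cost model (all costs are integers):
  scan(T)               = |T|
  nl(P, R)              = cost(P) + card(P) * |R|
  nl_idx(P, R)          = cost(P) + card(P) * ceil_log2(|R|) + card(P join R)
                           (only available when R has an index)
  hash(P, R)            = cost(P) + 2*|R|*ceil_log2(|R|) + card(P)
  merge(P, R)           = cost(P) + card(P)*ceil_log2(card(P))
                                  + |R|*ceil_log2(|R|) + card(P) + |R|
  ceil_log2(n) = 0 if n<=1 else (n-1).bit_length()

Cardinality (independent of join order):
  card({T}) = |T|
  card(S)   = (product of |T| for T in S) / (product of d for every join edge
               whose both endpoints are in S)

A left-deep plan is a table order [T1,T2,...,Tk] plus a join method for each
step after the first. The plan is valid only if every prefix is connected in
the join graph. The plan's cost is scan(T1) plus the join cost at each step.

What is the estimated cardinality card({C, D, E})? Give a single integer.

1250000

Tables in S: C(100), D(500), E(200)
Edges inside S: E-C(d=2), C-D(d=4)
numerator = 100 * 500 * 200 = 10000000
denominator = 2 * 4 = 8
card(S) = 10000000 / 8 = 1250000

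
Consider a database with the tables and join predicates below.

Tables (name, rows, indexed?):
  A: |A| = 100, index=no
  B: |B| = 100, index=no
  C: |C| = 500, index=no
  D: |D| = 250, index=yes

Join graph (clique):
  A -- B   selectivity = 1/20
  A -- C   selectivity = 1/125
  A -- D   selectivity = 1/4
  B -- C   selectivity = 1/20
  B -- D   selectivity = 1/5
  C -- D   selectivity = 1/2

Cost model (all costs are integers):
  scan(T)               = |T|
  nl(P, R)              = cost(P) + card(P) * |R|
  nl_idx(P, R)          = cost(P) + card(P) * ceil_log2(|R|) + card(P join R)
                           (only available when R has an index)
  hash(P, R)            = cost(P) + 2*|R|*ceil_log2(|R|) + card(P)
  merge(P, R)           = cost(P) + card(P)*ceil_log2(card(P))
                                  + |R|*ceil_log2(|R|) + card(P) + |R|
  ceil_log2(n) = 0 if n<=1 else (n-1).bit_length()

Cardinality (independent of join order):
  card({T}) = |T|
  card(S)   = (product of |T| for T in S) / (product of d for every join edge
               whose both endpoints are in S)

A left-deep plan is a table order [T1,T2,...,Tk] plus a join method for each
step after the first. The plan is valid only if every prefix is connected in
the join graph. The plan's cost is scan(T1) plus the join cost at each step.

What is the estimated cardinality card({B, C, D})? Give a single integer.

62500

Tables in S: B(100), C(500), D(250)
Edges inside S: B-C(d=20), B-D(d=5), C-D(d=2)
numerator = 100 * 500 * 250 = 12500000
denominator = 20 * 5 * 2 = 200
card(S) = 12500000 / 200 = 62500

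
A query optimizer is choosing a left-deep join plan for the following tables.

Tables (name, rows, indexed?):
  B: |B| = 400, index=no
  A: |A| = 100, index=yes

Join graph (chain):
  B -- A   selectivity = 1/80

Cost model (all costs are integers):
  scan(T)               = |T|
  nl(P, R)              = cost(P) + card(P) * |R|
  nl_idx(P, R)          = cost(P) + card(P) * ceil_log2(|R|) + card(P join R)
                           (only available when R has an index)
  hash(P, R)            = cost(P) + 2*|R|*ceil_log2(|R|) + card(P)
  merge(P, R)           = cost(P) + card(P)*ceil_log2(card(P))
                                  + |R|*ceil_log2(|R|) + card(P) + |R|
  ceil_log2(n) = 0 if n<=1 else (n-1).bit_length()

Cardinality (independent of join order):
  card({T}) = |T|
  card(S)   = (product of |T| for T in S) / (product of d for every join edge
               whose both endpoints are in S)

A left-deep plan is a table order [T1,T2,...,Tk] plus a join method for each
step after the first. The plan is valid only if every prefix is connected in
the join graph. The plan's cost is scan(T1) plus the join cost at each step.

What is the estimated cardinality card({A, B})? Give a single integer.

Tables in S: A(100), B(400)
Edges inside S: B-A(d=80)
numerator = 100 * 400 = 40000
denominator = 80 = 80
card(S) = 40000 / 80 = 500

500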